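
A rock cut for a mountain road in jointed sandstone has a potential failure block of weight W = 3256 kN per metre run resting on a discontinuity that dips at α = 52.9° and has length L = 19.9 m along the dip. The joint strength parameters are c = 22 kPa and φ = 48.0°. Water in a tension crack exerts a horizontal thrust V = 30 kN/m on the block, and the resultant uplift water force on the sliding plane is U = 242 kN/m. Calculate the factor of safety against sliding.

Resolving the block weight along and normal to the plane and applying the Mohr–Coulomb strength on the joint:
N' = W cosα − U − V sinα = 3256·cos52.9° − 242 − 30·sin52.9° = 1698.1 kN/m
Driving force T = W sinα + V cosα = 3256·sin52.9° + 30·cos52.9° = 2615.0 kN/m
Resisting force R = c·L + N'·tanφ = 22·19.9 + 1698.1·tan48.0° = 437.8 + 1886.0 = 2323.8 kN/m
FS = R / T = 2323.8 / 2615.0 = 0.889

FS = 0.89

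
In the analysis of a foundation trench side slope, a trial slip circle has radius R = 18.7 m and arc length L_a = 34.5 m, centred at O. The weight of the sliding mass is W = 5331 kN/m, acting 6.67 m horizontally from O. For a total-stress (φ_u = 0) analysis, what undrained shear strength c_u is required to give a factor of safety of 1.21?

c_u = 66.7 kPa

FS = c_u·L_a·R / (W·d), so c_u = FS·W·d / (L_a·R).
c_u = 1.21·5331·6.67 / (34.50·18.7) = 43024.9 / 645.15 = 66.69 kPa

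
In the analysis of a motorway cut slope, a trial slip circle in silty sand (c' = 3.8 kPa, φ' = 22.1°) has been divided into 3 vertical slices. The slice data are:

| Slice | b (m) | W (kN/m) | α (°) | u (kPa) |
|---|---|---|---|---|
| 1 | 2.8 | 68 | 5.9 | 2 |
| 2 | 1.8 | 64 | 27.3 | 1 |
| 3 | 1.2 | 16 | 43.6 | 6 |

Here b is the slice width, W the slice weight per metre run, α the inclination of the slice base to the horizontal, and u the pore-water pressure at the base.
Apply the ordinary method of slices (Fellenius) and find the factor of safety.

Ordinary method of slices: FS = Σ[c'·Δl_i + (W_i cosα_i − u_i·Δl_i)·tanφ'] / Σ W_i sinα_i, with Δl_i = b_i / cosα_i.
Slice 1: Δl = 2.8/cos5.9° = 2.815 m; N'_1 = 68·cos5.9° − 2·2.815 = 62.0; c'Δl = 10.70; W sinα = 7.0
Slice 2: Δl = 1.8/cos27.3° = 2.026 m; N'_2 = 64·cos27.3° − 1·2.026 = 54.8; c'Δl = 7.70; W sinα = 29.4
Slice 3: Δl = 1.2/cos43.6° = 1.657 m; N'_3 = 16·cos43.6° − 6·1.657 = 1.6; c'Δl = 6.30; W sinα = 11.0
Σc'Δl = 24.7 kN/m; ΣN' = 118.5 kN/m; ΣW sinα = 47.4 kN/m
Resisting = 24.7 + 118.5·tan22.1° = 24.7 + 48.1 = 72.8 kN/m
FS = 72.8 / 47.4 = 1.537

FS = 1.54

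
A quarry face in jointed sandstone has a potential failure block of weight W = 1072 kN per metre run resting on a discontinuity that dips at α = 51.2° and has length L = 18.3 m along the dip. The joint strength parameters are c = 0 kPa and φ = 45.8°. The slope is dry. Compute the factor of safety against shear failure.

Resolving the block weight along and normal to the plane and applying the Mohr–Coulomb strength on the joint:
N' = W cosα = 1072·cos51.2° = 671.7 kN/m
Driving force T = W sinα = 1072·sin51.2° = 835.5 kN/m
Resisting force R = c·L + N'·tanφ = 0·18.3 + 671.7·tan45.8° = 0.0 + 690.7 = 690.7 kN/m
FS = R / T = 690.7 / 835.5 = 0.827

FS = 0.83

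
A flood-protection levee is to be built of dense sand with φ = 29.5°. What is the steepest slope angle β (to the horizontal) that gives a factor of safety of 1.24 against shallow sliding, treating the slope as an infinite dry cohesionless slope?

β = 24.5°

For an infinite dry cohesionless slope FS = tanφ/tanβ, so tanβ = tanφ / FS.
tanβ = tan29.5° / 1.24 = 0.5658 / 1.24 = 0.4563
β = arctan(0.4563) = 24.53°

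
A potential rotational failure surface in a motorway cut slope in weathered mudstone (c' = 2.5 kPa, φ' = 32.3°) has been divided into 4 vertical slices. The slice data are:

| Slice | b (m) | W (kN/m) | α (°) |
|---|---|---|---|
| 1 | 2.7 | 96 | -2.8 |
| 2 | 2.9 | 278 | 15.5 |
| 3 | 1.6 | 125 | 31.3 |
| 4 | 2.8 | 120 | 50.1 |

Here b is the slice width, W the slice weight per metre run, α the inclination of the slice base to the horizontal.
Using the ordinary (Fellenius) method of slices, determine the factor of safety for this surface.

FS = 1.66

Ordinary method of slices: FS = Σ[c'·Δl_i + (W_i cosα_i)·tanφ'] / Σ W_i sinα_i, with Δl_i = b_i / cosα_i.
Slice 1: Δl = 2.7/cos(-2.8°) = 2.703 m; N'_1 = 96·cos(-2.8°) = 95.9; c'Δl = 6.76; W sinα = -4.7
Slice 2: Δl = 2.9/cos15.5° = 3.009 m; N'_2 = 278·cos15.5° = 267.9; c'Δl = 7.52; W sinα = 74.3
Slice 3: Δl = 1.6/cos31.3° = 1.873 m; N'_3 = 125·cos31.3° = 106.8; c'Δl = 4.68; W sinα = 64.9
Slice 4: Δl = 2.8/cos50.1° = 4.365 m; N'_4 = 120·cos50.1° = 77.0; c'Δl = 10.91; W sinα = 92.1
Σc'Δl = 29.9 kN/m; ΣN' = 547.6 kN/m; ΣW sinα = 226.6 kN/m
Resisting = 29.9 + 547.6·tan32.3° = 29.9 + 346.2 = 376.0 kN/m
FS = 376.0 / 226.6 = 1.659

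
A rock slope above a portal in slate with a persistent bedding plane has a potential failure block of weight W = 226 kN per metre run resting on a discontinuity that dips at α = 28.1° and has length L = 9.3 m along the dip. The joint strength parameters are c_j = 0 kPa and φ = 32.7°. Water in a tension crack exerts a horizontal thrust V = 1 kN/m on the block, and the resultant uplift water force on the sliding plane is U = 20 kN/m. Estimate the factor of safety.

FS = 1.07

Resolving the block weight along and normal to the plane and applying the Mohr–Coulomb strength on the joint:
N' = W cosα − U − V sinα = 226·cos28.1° − 20 − 1·sin28.1° = 178.9 kN/m
Driving force T = W sinα + V cosα = 226·sin28.1° + 1·cos28.1° = 107.3 kN/m
Resisting force R = c_j·L + N'·tanφ = 0·9.3 + 178.9·tan32.7° = 0.0 + 114.8 = 114.8 kN/m
FS = R / T = 114.8 / 107.3 = 1.070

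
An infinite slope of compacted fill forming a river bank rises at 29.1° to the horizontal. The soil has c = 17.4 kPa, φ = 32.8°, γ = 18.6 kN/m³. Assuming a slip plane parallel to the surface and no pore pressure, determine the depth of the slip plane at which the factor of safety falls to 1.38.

z = 9.91 m

Setting FS = 1.38 in FS = [c + γz cos²β tanφ] / [γz sinβ cosβ] and solving for z:
z = c / [γ cosβ (FS·sinβ − cosβ·tanφ)]
  = 17.4 / [18.6·cos29.1°·(1.38·sin29.1° − cos29.1°·tan32.8°)]
  = 17.4 / [18.6·0.8738·(1.38·0.4863 − 0.8738·0.6445)]
  = 17.4 / 1.7558 = 9.910 m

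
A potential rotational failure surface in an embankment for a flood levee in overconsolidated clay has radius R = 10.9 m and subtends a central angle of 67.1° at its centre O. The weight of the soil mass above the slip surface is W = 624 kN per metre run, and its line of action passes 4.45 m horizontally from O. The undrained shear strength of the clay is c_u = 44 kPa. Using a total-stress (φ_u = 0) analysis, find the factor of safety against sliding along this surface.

Taking moments about the centre O, the resisting moment is provided by the undrained shear strength acting along the arc:
Arc length L_a = R·θ = 10.9·(67.1°·π/180) = 10.9·1.1711 = 12.77 m
M_R = c_u·L_a·R = 44·12.77·10.9 = 6122.2 kN·m/m
M_D = W·d = 624·4.45 = 2776.8 kN·m/m
FS = M_R / M_D = 6122.2 / 2776.8 = 2.205

FS = 2.20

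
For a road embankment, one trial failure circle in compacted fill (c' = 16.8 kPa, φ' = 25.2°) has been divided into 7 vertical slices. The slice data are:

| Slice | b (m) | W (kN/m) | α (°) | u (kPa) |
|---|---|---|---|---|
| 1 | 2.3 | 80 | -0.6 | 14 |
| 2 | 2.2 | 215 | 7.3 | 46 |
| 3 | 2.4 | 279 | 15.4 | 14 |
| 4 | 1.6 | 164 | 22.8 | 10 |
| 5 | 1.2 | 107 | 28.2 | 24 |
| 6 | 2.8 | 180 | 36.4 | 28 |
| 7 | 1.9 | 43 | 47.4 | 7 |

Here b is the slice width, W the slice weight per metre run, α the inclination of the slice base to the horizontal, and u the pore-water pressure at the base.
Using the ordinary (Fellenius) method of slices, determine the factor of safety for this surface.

Ordinary method of slices: FS = Σ[c'·Δl_i + (W_i cosα_i − u_i·Δl_i)·tanφ'] / Σ W_i sinα_i, with Δl_i = b_i / cosα_i.
Slice 1: Δl = 2.3/cos(-0.6°) = 2.300 m; N'_1 = 80·cos(-0.6°) − 14·2.300 = 47.8; c'Δl = 38.64; W sinα = -0.8
Slice 2: Δl = 2.2/cos7.3° = 2.218 m; N'_2 = 215·cos7.3° − 46·2.218 = 111.2; c'Δl = 37.26; W sinα = 27.3
Slice 3: Δl = 2.4/cos15.4° = 2.489 m; N'_3 = 279·cos15.4° − 14·2.489 = 234.1; c'Δl = 41.82; W sinα = 74.1
Slice 4: Δl = 1.6/cos22.8° = 1.736 m; N'_4 = 164·cos22.8° − 10·1.736 = 133.8; c'Δl = 29.16; W sinα = 63.6
Slice 5: Δl = 1.2/cos28.2° = 1.362 m; N'_5 = 107·cos28.2° − 24·1.362 = 61.6; c'Δl = 22.88; W sinα = 50.6
Slice 6: Δl = 2.8/cos36.4° = 3.479 m; N'_6 = 180·cos36.4° − 28·3.479 = 47.5; c'Δl = 58.44; W sinα = 106.8
Slice 7: Δl = 1.9/cos47.4° = 2.807 m; N'_7 = 43·cos47.4° − 7·2.807 = 9.5; c'Δl = 47.16; W sinα = 31.7
Σc'Δl = 275.4 kN/m; ΣN' = 645.5 kN/m; ΣW sinα = 353.2 kN/m
Resisting = 275.4 + 645.5·tan25.2° = 275.4 + 303.8 = 579.1 kN/m
FS = 579.1 / 353.2 = 1.640

FS = 1.64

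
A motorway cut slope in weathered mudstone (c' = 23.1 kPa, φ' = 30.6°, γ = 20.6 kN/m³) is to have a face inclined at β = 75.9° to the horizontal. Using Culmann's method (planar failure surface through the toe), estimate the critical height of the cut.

Culmann's analysis gives the critical failure plane at α_cr = (β + φ')/2 = (75.9 + 30.6)/2 = 53.2°, and the critical height
H_c = (4c'/γ) · sinβ cosφ' / [1 − cos(β − φ')]
    = (4·23.1/20.6) · sin75.9°·cos30.6° / [1 − cos(45.3°)]
    = 4.485 · 0.9699·0.8607 / [1 − 0.7034]
    = 4.485 · 0.8348 / 0.2966
    = 12.62 m

H_c = 12.62 m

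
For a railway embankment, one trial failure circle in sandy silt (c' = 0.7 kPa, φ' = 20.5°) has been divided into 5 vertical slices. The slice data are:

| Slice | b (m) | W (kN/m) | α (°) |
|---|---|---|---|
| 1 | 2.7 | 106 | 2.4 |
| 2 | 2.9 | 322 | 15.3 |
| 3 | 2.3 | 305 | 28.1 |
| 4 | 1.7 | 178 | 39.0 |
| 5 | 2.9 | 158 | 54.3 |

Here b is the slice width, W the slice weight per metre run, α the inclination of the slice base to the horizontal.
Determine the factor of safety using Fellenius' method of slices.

FS = 0.75

Ordinary method of slices: FS = Σ[c'·Δl_i + (W_i cosα_i)·tanφ'] / Σ W_i sinα_i, with Δl_i = b_i / cosα_i.
Slice 1: Δl = 2.7/cos2.4° = 2.702 m; N'_1 = 106·cos2.4° = 105.9; c'Δl = 1.89; W sinα = 4.4
Slice 2: Δl = 2.9/cos15.3° = 3.007 m; N'_2 = 322·cos15.3° = 310.6; c'Δl = 2.10; W sinα = 85.0
Slice 3: Δl = 2.3/cos28.1° = 2.607 m; N'_3 = 305·cos28.1° = 269.0; c'Δl = 1.83; W sinα = 143.7
Slice 4: Δl = 1.7/cos39.0° = 2.187 m; N'_4 = 178·cos39.0° = 138.3; c'Δl = 1.53; W sinα = 112.0
Slice 5: Δl = 2.9/cos54.3° = 4.970 m; N'_5 = 158·cos54.3° = 92.2; c'Δl = 3.48; W sinα = 128.3
Σc'Δl = 10.8 kN/m; ΣN' = 916.1 kN/m; ΣW sinα = 473.4 kN/m
Resisting = 10.8 + 916.1·tan20.5° = 10.8 + 342.5 = 353.3 kN/m
FS = 353.3 / 473.4 = 0.746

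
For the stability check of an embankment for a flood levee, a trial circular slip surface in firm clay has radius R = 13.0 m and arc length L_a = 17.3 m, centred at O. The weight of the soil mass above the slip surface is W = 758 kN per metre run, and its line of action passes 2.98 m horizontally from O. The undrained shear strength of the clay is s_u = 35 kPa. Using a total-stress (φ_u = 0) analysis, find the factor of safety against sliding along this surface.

Taking moments about the centre O, the resisting moment is provided by the undrained shear strength acting along the arc:
M_R = s_u·L_a·R = 35·17.30·13.0 = 7871.5 kN·m/m
M_D = W·d = 758·2.98 = 2258.8 kN·m/m
FS = M_R / M_D = 7871.5 / 2258.8 = 3.485

FS = 3.48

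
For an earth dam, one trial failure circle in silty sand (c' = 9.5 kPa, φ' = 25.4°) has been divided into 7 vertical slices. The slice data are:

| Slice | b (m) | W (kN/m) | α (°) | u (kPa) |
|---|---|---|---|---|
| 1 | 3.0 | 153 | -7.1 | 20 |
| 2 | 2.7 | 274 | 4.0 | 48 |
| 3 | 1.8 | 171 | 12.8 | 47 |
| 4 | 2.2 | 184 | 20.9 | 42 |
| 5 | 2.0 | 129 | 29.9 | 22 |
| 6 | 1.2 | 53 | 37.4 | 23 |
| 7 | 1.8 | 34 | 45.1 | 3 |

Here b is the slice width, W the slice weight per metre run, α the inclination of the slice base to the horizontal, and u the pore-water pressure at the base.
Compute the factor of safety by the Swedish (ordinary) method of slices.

Ordinary method of slices: FS = Σ[c'·Δl_i + (W_i cosα_i − u_i·Δl_i)·tanφ'] / Σ W_i sinα_i, with Δl_i = b_i / cosα_i.
Slice 1: Δl = 3.0/cos(-7.1°) = 3.023 m; N'_1 = 153·cos(-7.1°) − 20·3.023 = 91.4; c'Δl = 28.72; W sinα = -18.9
Slice 2: Δl = 2.7/cos4.0° = 2.707 m; N'_2 = 274·cos4.0° − 48·2.707 = 143.4; c'Δl = 25.71; W sinα = 19.1
Slice 3: Δl = 1.8/cos12.8° = 1.846 m; N'_3 = 171·cos12.8° − 47·1.846 = 80.0; c'Δl = 17.54; W sinα = 37.9
Slice 4: Δl = 2.2/cos20.9° = 2.355 m; N'_4 = 184·cos20.9° − 42·2.355 = 73.0; c'Δl = 22.37; W sinα = 65.6
Slice 5: Δl = 2.0/cos29.9° = 2.307 m; N'_5 = 129·cos29.9° − 22·2.307 = 61.1; c'Δl = 21.92; W sinα = 64.3
Slice 6: Δl = 1.2/cos37.4° = 1.511 m; N'_6 = 53·cos37.4° − 23·1.511 = 7.4; c'Δl = 14.35; W sinα = 32.2
Slice 7: Δl = 1.8/cos45.1° = 2.550 m; N'_7 = 34·cos45.1° − 3·2.550 = 16.3; c'Δl = 24.23; W sinα = 24.1
Σc'Δl = 154.8 kN/m; ΣN' = 472.5 kN/m; ΣW sinα = 224.3 kN/m
Resisting = 154.8 + 472.5·tan25.4° = 154.8 + 224.4 = 379.2 kN/m
FS = 379.2 / 224.3 = 1.691

FS = 1.69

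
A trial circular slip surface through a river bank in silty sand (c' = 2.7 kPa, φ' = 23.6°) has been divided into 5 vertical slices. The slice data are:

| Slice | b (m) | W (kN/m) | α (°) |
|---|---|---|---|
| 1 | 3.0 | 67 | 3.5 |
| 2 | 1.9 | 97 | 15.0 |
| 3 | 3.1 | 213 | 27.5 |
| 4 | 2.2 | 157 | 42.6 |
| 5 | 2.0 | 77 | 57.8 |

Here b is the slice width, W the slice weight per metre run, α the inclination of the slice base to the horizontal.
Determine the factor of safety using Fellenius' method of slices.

FS = 0.88

Ordinary method of slices: FS = Σ[c'·Δl_i + (W_i cosα_i)·tanφ'] / Σ W_i sinα_i, with Δl_i = b_i / cosα_i.
Slice 1: Δl = 3.0/cos3.5° = 3.006 m; N'_1 = 67·cos3.5° = 66.9; c'Δl = 8.12; W sinα = 4.1
Slice 2: Δl = 1.9/cos15.0° = 1.967 m; N'_2 = 97·cos15.0° = 93.7; c'Δl = 5.31; W sinα = 25.1
Slice 3: Δl = 3.1/cos27.5° = 3.495 m; N'_3 = 213·cos27.5° = 188.9; c'Δl = 9.44; W sinα = 98.4
Slice 4: Δl = 2.2/cos42.6° = 2.989 m; N'_4 = 157·cos42.6° = 115.6; c'Δl = 8.07; W sinα = 106.3
Slice 5: Δl = 2.0/cos57.8° = 3.753 m; N'_5 = 77·cos57.8° = 41.0; c'Δl = 10.13; W sinα = 65.2
Σc'Δl = 41.1 kN/m; ΣN' = 506.1 kN/m; ΣW sinα = 299.0 kN/m
Resisting = 41.1 + 506.1·tan23.6° = 41.1 + 221.1 = 262.2 kN/m
FS = 262.2 / 299.0 = 0.877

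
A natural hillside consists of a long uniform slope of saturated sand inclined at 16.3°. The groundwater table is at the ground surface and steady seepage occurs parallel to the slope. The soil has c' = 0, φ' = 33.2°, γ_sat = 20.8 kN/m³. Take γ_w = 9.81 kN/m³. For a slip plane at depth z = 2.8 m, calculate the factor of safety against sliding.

With seepage parallel to the slope and the water table at the surface, the effective normal stress on the slip plane uses the buoyant unit weight γ' = γ_sat − γ_w while the driving shear stress uses γ_sat:
FS = [c' + γ' z cos²β tanφ'] / [γ_sat z sinβ cosβ]
(For c' = 0 this reduces to FS = (γ'/γ_sat)·tanφ'/tanβ.)
γ' = 20.8 − 9.81 = 10.99 kN/m³
Numerator = 0.0 + 10.99·2.8·cos²16.3°·tan33.2° = 0.0 + 10.99·2.8·0.9212·0.6544 = 18.550 kPa
Denominator = 20.8·2.8·sin16.3°·cos16.3° = 20.8·2.8·0.2807·0.9598 = 15.689 kPa
FS = 18.550 / 15.689 = 1.182

FS = 1.18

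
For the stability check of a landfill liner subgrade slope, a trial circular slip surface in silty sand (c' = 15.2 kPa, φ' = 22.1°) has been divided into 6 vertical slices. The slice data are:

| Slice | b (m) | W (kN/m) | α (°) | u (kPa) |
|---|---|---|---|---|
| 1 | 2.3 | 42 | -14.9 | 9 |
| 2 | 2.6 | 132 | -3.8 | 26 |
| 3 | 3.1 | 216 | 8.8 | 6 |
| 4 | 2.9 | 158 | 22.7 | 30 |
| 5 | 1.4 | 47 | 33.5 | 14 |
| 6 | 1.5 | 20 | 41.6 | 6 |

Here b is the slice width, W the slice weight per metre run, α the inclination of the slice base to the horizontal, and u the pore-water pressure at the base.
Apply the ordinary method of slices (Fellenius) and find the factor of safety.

Ordinary method of slices: FS = Σ[c'·Δl_i + (W_i cosα_i − u_i·Δl_i)·tanφ'] / Σ W_i sinα_i, with Δl_i = b_i / cosα_i.
Slice 1: Δl = 2.3/cos(-14.9°) = 2.380 m; N'_1 = 42·cos(-14.9°) − 9·2.380 = 19.2; c'Δl = 36.18; W sinα = -10.8
Slice 2: Δl = 2.6/cos(-3.8°) = 2.606 m; N'_2 = 132·cos(-3.8°) − 26·2.606 = 64.0; c'Δl = 39.61; W sinα = -8.7
Slice 3: Δl = 3.1/cos8.8° = 3.137 m; N'_3 = 216·cos8.8° − 6·3.137 = 194.6; c'Δl = 47.68; W sinα = 33.0
Slice 4: Δl = 2.9/cos22.7° = 3.144 m; N'_4 = 158·cos22.7° − 30·3.144 = 51.5; c'Δl = 47.78; W sinα = 61.0
Slice 5: Δl = 1.4/cos33.5° = 1.679 m; N'_5 = 47·cos33.5° − 14·1.679 = 15.7; c'Δl = 25.52; W sinα = 25.9
Slice 6: Δl = 1.5/cos41.6° = 2.006 m; N'_6 = 20·cos41.6° − 6·2.006 = 2.9; c'Δl = 30.49; W sinα = 13.3
Σc'Δl = 227.3 kN/m; ΣN' = 347.8 kN/m; ΣW sinα = 113.7 kN/m
Resisting = 227.3 + 347.8·tan22.1° = 227.3 + 141.2 = 368.5 kN/m
FS = 368.5 / 113.7 = 3.241

FS = 3.24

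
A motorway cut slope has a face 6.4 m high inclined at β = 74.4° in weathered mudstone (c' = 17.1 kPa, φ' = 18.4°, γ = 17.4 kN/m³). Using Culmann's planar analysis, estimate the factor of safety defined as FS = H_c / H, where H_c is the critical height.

H_c = (4c'/γ) · sinβ cosφ' / [1 − cos(β − φ')]
    = (4·17.1/17.4) · sin74.4°·cos18.4° / [1 − cos56.0°]
    = 3.931 · 0.9139 / 0.4408 = 8.15 m
FS = H_c / H = 8.15 / 6.4 = 1.273

FS = 1.27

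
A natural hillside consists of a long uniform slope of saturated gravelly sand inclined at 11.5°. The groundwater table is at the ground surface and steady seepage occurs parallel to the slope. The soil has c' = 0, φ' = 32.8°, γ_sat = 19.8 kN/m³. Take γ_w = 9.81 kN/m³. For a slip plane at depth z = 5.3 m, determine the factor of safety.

With seepage parallel to the slope and the water table at the surface, the effective normal stress on the slip plane uses the buoyant unit weight γ' = γ_sat − γ_w while the driving shear stress uses γ_sat:
FS = [c' + γ' z cos²β tanφ'] / [γ_sat z sinβ cosβ]
(For c' = 0 this reduces to FS = (γ'/γ_sat)·tanφ'/tanβ.)
γ' = 19.8 − 9.81 = 9.99 kN/m³
Numerator = 0.0 + 9.99·5.3·cos²11.5°·tan32.8° = 0.0 + 9.99·5.3·0.9603·0.6445 = 32.766 kPa
Denominator = 19.8·5.3·sin11.5°·cos11.5° = 19.8·5.3·0.1994·0.9799 = 20.502 kPa
FS = 32.766 / 20.502 = 1.598

FS = 1.60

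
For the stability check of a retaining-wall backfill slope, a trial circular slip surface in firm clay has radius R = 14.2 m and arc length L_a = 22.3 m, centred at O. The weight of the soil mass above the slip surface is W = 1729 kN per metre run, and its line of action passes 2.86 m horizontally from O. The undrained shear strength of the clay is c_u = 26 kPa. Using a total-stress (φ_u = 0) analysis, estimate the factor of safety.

Taking moments about the centre O, the resisting moment is provided by the undrained shear strength acting along the arc:
M_R = c_u·L_a·R = 26·22.30·14.2 = 8233.2 kN·m/m
M_D = W·d = 1729·2.86 = 4944.9 kN·m/m
FS = M_R / M_D = 8233.2 / 4944.9 = 1.665

FS = 1.66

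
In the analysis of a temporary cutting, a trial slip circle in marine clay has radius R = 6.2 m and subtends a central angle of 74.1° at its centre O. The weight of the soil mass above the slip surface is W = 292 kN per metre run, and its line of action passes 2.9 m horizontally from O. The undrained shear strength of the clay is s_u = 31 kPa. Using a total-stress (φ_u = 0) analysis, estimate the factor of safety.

Taking moments about the centre O, the resisting moment is provided by the undrained shear strength acting along the arc:
Arc length L_a = R·θ = 6.2·(74.1°·π/180) = 6.2·1.2933 = 8.02 m
M_R = s_u·L_a·R = 31·8.02·6.2 = 1541.1 kN·m/m
M_D = W·d = 292·2.9 = 846.8 kN·m/m
FS = M_R / M_D = 1541.1 / 846.8 = 1.820

FS = 1.82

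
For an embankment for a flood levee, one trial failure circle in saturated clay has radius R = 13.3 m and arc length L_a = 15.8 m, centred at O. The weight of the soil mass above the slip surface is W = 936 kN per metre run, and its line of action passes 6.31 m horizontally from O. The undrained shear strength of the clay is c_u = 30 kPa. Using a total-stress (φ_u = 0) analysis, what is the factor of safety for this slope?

Taking moments about the centre O, the resisting moment is provided by the undrained shear strength acting along the arc:
M_R = c_u·L_a·R = 30·15.80·13.3 = 6304.2 kN·m/m
M_D = W·d = 936·6.31 = 5906.2 kN·m/m
FS = M_R / M_D = 6304.2 / 5906.2 = 1.067

FS = 1.07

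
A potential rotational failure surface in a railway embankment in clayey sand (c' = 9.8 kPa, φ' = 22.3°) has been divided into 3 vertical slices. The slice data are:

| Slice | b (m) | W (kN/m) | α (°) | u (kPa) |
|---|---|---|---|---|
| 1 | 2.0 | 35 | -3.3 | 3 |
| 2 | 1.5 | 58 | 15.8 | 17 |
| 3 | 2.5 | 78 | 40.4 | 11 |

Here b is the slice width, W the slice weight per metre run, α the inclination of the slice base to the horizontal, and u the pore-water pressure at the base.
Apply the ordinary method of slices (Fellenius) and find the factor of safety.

FS = 1.56

Ordinary method of slices: FS = Σ[c'·Δl_i + (W_i cosα_i − u_i·Δl_i)·tanφ'] / Σ W_i sinα_i, with Δl_i = b_i / cosα_i.
Slice 1: Δl = 2.0/cos(-3.3°) = 2.003 m; N'_1 = 35·cos(-3.3°) − 3·2.003 = 28.9; c'Δl = 19.63; W sinα = -2.0
Slice 2: Δl = 1.5/cos15.8° = 1.559 m; N'_2 = 58·cos15.8° − 17·1.559 = 29.3; c'Δl = 15.28; W sinα = 15.8
Slice 3: Δl = 2.5/cos40.4° = 3.283 m; N'_3 = 78·cos40.4° − 11·3.283 = 23.3; c'Δl = 32.17; W sinα = 50.6
Σc'Δl = 67.1 kN/m; ΣN' = 81.5 kN/m; ΣW sinα = 64.3 kN/m
Resisting = 67.1 + 81.5·tan22.3° = 67.1 + 33.4 = 100.5 kN/m
FS = 100.5 / 64.3 = 1.563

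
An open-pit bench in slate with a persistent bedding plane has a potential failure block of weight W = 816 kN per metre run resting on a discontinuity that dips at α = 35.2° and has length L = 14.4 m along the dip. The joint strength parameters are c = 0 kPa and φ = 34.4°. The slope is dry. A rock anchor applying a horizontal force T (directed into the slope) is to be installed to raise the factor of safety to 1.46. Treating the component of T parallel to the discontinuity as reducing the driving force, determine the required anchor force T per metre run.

T = 145 kN/m

Resolving forces along and normal to the sliding plane, with the horizontal anchor force T adding T·sinα to the effective normal force and T·cosα acting up the plane against the driving force:
FS = [cL + (W cosα + T sinα) tanφ] / [W sinα − T cosα]
Without the anchor: N' = 666.8 kN/m, driving T_d = 470.4 kN/m, resisting R = 0·14.4 + 666.8·tan34.4° = 456.6 kN/m, FS = 0.97.
Setting FS = 1.46 and solving for T:
1.46·(470.4 − T cos35.2°) = 456.6 + T sin35.2°·tan34.4°
T·(sin35.2°·tan34.4° + 1.46·cos35.2°) = 1.46·470.4 − 456.6
T·(0.5764·0.6847 + 1.46·0.8171) = 686.7 − 456.6 = 230.2
T·1.5877 = 230.2
T = 145.0 kN/m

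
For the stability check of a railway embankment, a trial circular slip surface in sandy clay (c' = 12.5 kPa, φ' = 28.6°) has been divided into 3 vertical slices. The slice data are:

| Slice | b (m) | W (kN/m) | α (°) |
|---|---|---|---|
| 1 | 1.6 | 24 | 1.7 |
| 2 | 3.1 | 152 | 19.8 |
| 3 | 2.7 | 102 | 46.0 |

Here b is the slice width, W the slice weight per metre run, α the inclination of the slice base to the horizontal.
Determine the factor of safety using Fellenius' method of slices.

Ordinary method of slices: FS = Σ[c'·Δl_i + (W_i cosα_i)·tanφ'] / Σ W_i sinα_i, with Δl_i = b_i / cosα_i.
Slice 1: Δl = 1.6/cos1.7° = 1.601 m; N'_1 = 24·cos1.7° = 24.0; c'Δl = 20.01; W sinα = 0.7
Slice 2: Δl = 3.1/cos19.8° = 3.295 m; N'_2 = 152·cos19.8° = 143.0; c'Δl = 41.18; W sinα = 51.5
Slice 3: Δl = 2.7/cos46.0° = 3.887 m; N'_3 = 102·cos46.0° = 70.9; c'Δl = 48.59; W sinα = 73.4
Σc'Δl = 109.8 kN/m; ΣN' = 237.9 kN/m; ΣW sinα = 125.6 kN/m
Resisting = 109.8 + 237.9·tan28.6° = 109.8 + 129.7 = 239.5 kN/m
FS = 239.5 / 125.6 = 1.907

FS = 1.91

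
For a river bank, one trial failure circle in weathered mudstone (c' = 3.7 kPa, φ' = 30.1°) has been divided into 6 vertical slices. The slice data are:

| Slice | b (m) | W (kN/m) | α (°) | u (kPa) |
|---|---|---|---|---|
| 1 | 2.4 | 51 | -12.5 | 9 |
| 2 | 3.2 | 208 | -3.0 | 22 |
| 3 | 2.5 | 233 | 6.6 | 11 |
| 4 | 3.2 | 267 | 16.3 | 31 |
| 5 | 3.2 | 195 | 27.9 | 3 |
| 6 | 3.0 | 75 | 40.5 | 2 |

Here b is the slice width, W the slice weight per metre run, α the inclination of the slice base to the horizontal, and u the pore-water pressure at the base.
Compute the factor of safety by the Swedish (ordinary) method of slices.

Ordinary method of slices: FS = Σ[c'·Δl_i + (W_i cosα_i − u_i·Δl_i)·tanφ'] / Σ W_i sinα_i, with Δl_i = b_i / cosα_i.
Slice 1: Δl = 2.4/cos(-12.5°) = 2.458 m; N'_1 = 51·cos(-12.5°) − 9·2.458 = 27.7; c'Δl = 9.10; W sinα = -11.0
Slice 2: Δl = 3.2/cos(-3.0°) = 3.204 m; N'_2 = 208·cos(-3.0°) − 22·3.204 = 137.2; c'Δl = 11.86; W sinα = -10.9
Slice 3: Δl = 2.5/cos6.6° = 2.517 m; N'_3 = 233·cos6.6° − 11·2.517 = 203.8; c'Δl = 9.31; W sinα = 26.8
Slice 4: Δl = 3.2/cos16.3° = 3.334 m; N'_4 = 267·cos16.3° − 31·3.334 = 152.9; c'Δl = 12.34; W sinα = 74.9
Slice 5: Δl = 3.2/cos27.9° = 3.621 m; N'_5 = 195·cos27.9° − 3·3.621 = 161.5; c'Δl = 13.40; W sinα = 91.2
Slice 6: Δl = 3.0/cos40.5° = 3.945 m; N'_6 = 75·cos40.5° − 2·3.945 = 49.1; c'Δl = 14.60; W sinα = 48.7
Σc'Δl = 70.6 kN/m; ΣN' = 732.2 kN/m; ΣW sinα = 219.7 kN/m
Resisting = 70.6 + 732.2·tan30.1° = 70.6 + 424.4 = 495.0 kN/m
FS = 495.0 / 219.7 = 2.253

FS = 2.25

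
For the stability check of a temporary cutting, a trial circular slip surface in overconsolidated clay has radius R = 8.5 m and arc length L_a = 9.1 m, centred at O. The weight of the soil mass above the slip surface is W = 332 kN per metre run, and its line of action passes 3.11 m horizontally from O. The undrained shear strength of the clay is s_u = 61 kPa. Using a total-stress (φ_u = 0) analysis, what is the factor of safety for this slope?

FS = 4.57

Taking moments about the centre O, the resisting moment is provided by the undrained shear strength acting along the arc:
M_R = s_u·L_a·R = 61·9.10·8.5 = 4718.4 kN·m/m
M_D = W·d = 332·3.11 = 1032.5 kN·m/m
FS = M_R / M_D = 4718.4 / 1032.5 = 4.570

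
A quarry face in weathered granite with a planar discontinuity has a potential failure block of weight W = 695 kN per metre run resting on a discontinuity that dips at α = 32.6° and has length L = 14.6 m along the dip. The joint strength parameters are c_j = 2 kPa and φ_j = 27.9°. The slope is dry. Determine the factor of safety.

Resolving the block weight along and normal to the plane and applying the Mohr–Coulomb strength on the joint:
N' = W cosα = 695·cos32.6° = 585.5 kN/m
Driving force T = W sinα = 695·sin32.6° = 374.4 kN/m
Resisting force R = c_j·L + N'·tanφ_j = 2·14.6 + 585.5·tan27.9° = 29.2 + 310.0 = 339.2 kN/m
FS = R / T = 339.2 / 374.4 = 0.906

FS = 0.91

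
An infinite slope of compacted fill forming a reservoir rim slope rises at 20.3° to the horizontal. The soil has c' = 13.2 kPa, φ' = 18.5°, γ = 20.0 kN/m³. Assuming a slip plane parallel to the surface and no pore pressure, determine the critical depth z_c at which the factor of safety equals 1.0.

z_c = 21.25 m

Setting FS = 1.00 in FS = [c' + γz cos²β tanφ'] / [γz sinβ cosβ] and solving for z:
z = c' / [γ cosβ (FS·sinβ − cosβ·tanφ')]
  = 13.2 / [20.0·cos20.3°·(1.00·sin20.3° − cos20.3°·tan18.5°)]
  = 13.2 / [20.0·0.9379·(1.00·0.3469 − 0.9379·0.3346)]
  = 13.2 / 0.6213 = 21.246 m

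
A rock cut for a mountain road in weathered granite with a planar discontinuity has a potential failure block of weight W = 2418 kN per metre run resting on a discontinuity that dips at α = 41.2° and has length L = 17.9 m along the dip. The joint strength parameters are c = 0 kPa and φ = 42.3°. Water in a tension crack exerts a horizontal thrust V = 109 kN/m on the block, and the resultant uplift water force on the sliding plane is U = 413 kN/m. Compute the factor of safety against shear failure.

Resolving the block weight along and normal to the plane and applying the Mohr–Coulomb strength on the joint:
N' = W cosα − U − V sinα = 2418·cos41.2° − 413 − 109·sin41.2° = 1334.5 kN/m
Driving force T = W sinα + V cosα = 2418·sin41.2° + 109·cos41.2° = 1674.7 kN/m
Resisting force R = c·L + N'·tanφ = 0·17.9 + 1334.5·tan42.3° = 0.0 + 1214.3 = 1214.3 kN/m
FS = R / T = 1214.3 / 1674.7 = 0.725

FS = 0.73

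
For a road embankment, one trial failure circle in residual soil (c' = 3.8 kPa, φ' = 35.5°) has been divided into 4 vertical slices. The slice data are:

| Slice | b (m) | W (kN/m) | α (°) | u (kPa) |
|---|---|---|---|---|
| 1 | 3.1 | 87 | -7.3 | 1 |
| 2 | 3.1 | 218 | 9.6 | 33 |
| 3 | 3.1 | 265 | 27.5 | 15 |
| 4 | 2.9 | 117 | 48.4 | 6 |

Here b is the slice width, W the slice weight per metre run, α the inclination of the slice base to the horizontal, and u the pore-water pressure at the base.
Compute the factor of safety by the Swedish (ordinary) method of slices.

FS = 1.53

Ordinary method of slices: FS = Σ[c'·Δl_i + (W_i cosα_i − u_i·Δl_i)·tanφ'] / Σ W_i sinα_i, with Δl_i = b_i / cosα_i.
Slice 1: Δl = 3.1/cos(-7.3°) = 3.125 m; N'_1 = 87·cos(-7.3°) − 1·3.125 = 83.2; c'Δl = 11.88; W sinα = -11.1
Slice 2: Δl = 3.1/cos9.6° = 3.144 m; N'_2 = 218·cos9.6° − 33·3.144 = 111.2; c'Δl = 11.95; W sinα = 36.4
Slice 3: Δl = 3.1/cos27.5° = 3.495 m; N'_3 = 265·cos27.5° − 15·3.495 = 182.6; c'Δl = 13.28; W sinα = 122.4
Slice 4: Δl = 2.9/cos48.4° = 4.368 m; N'_4 = 117·cos48.4° − 6·4.368 = 51.5; c'Δl = 16.60; W sinα = 87.5
Σc'Δl = 53.7 kN/m; ΣN' = 428.5 kN/m; ΣW sinα = 235.2 kN/m
Resisting = 53.7 + 428.5·tan35.5° = 53.7 + 305.6 = 359.3 kN/m
FS = 359.3 / 235.2 = 1.528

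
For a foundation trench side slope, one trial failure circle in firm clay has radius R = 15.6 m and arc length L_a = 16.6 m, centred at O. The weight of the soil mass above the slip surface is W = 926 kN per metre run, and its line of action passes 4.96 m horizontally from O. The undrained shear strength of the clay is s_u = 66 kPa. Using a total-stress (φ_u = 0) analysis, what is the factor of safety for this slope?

Taking moments about the centre O, the resisting moment is provided by the undrained shear strength acting along the arc:
M_R = s_u·L_a·R = 66·16.60·15.6 = 17091.4 kN·m/m
M_D = W·d = 926·4.96 = 4593.0 kN·m/m
FS = M_R / M_D = 17091.4 / 4593.0 = 3.721

FS = 3.72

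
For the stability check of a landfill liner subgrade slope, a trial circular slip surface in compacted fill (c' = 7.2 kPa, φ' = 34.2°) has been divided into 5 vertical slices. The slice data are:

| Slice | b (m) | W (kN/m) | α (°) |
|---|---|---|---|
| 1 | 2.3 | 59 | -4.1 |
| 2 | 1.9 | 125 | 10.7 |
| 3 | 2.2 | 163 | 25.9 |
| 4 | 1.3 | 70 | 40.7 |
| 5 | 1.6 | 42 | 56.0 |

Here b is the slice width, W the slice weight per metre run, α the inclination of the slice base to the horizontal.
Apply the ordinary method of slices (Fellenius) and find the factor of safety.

FS = 2.09

Ordinary method of slices: FS = Σ[c'·Δl_i + (W_i cosα_i)·tanφ'] / Σ W_i sinα_i, with Δl_i = b_i / cosα_i.
Slice 1: Δl = 2.3/cos(-4.1°) = 2.306 m; N'_1 = 59·cos(-4.1°) = 58.8; c'Δl = 16.60; W sinα = -4.2
Slice 2: Δl = 1.9/cos10.7° = 1.934 m; N'_2 = 125·cos10.7° = 122.8; c'Δl = 13.92; W sinα = 23.2
Slice 3: Δl = 2.2/cos25.9° = 2.446 m; N'_3 = 163·cos25.9° = 146.6; c'Δl = 17.61; W sinα = 71.2
Slice 4: Δl = 1.3/cos40.7° = 1.715 m; N'_4 = 70·cos40.7° = 53.1; c'Δl = 12.35; W sinα = 45.6
Slice 5: Δl = 1.6/cos56.0° = 2.861 m; N'_5 = 42·cos56.0° = 23.5; c'Δl = 20.60; W sinα = 34.8
Σc'Δl = 81.1 kN/m; ΣN' = 404.9 kN/m; ΣW sinα = 170.7 kN/m
Resisting = 81.1 + 404.9·tan34.2° = 81.1 + 275.1 = 356.2 kN/m
FS = 356.2 / 170.7 = 2.087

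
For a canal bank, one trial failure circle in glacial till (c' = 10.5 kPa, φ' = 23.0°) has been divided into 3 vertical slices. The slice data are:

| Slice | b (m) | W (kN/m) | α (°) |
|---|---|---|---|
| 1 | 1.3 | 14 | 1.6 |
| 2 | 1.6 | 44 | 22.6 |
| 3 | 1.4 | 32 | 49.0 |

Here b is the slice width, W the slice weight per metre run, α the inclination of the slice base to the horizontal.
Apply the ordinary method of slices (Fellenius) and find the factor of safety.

FS = 2.08

Ordinary method of slices: FS = Σ[c'·Δl_i + (W_i cosα_i)·tanφ'] / Σ W_i sinα_i, with Δl_i = b_i / cosα_i.
Slice 1: Δl = 1.3/cos1.6° = 1.301 m; N'_1 = 14·cos1.6° = 14.0; c'Δl = 13.66; W sinα = 0.4
Slice 2: Δl = 1.6/cos22.6° = 1.733 m; N'_2 = 44·cos22.6° = 40.6; c'Δl = 18.20; W sinα = 16.9
Slice 3: Δl = 1.4/cos49.0° = 2.134 m; N'_3 = 32·cos49.0° = 21.0; c'Δl = 22.41; W sinα = 24.2
Σc'Δl = 54.3 kN/m; ΣN' = 75.6 kN/m; ΣW sinα = 41.5 kN/m
Resisting = 54.3 + 75.6·tan23.0° = 54.3 + 32.1 = 86.4 kN/m
FS = 86.4 / 41.5 = 2.083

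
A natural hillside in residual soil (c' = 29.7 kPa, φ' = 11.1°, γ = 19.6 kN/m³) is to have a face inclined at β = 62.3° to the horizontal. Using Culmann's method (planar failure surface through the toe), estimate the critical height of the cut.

Culmann's analysis gives the critical failure plane at α_cr = (β + φ')/2 = (62.3 + 11.1)/2 = 36.7°, and the critical height
H_c = (4c'/γ) · sinβ cosφ' / [1 − cos(β − φ')]
    = (4·29.7/19.6) · sin62.3°·cos11.1° / [1 − cos(51.2°)]
    = 6.061 · 0.8854·0.9813 / [1 − 0.6266]
    = 6.061 · 0.8688 / 0.3734
    = 14.10 m

H_c = 14.10 m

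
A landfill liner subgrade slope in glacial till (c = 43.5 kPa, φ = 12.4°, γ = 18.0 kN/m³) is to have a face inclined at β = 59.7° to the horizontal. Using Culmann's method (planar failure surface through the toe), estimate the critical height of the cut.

Culmann's analysis gives the critical failure plane at α_cr = (β + φ)/2 = (59.7 + 12.4)/2 = 36.1°, and the critical height
H_c = (4c/γ) · sinβ cosφ / [1 − cos(β − φ)]
    = (4·43.5/18.0) · sin59.7°·cos12.4° / [1 − cos(47.3°)]
    = 9.667 · 0.8634·0.9767 / [1 − 0.6782]
    = 9.667 · 0.8433 / 0.3218
    = 25.33 m

H_c = 25.33 m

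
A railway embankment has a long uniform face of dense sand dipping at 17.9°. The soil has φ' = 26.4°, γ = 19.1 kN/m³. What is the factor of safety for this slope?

For a dry cohesionless infinite slope the factor of safety is FS = tanφ' / tanβ.
FS = tan26.4° / tan17.9° = 0.4964 / 0.3230 = 1.537

FS = 1.54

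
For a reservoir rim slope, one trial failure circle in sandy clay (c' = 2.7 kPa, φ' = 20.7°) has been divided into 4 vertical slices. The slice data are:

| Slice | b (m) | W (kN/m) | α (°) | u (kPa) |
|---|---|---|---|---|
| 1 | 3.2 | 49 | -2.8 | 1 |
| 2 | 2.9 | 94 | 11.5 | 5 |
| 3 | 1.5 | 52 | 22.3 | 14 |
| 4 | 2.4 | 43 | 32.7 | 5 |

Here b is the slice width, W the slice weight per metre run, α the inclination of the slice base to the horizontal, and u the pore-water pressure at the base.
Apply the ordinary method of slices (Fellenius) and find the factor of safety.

Ordinary method of slices: FS = Σ[c'·Δl_i + (W_i cosα_i − u_i·Δl_i)·tanφ'] / Σ W_i sinα_i, with Δl_i = b_i / cosα_i.
Slice 1: Δl = 3.2/cos(-2.8°) = 3.204 m; N'_1 = 49·cos(-2.8°) − 1·3.204 = 45.7; c'Δl = 8.65; W sinα = -2.4
Slice 2: Δl = 2.9/cos11.5° = 2.959 m; N'_2 = 94·cos11.5° − 5·2.959 = 77.3; c'Δl = 7.99; W sinα = 18.7
Slice 3: Δl = 1.5/cos22.3° = 1.621 m; N'_3 = 52·cos22.3° − 14·1.621 = 25.4; c'Δl = 4.38; W sinα = 19.7
Slice 4: Δl = 2.4/cos32.7° = 2.852 m; N'_4 = 43·cos32.7° − 5·2.852 = 21.9; c'Δl = 7.70; W sinα = 23.2
Σc'Δl = 28.7 kN/m; ΣN' = 170.4 kN/m; ΣW sinα = 59.3 kN/m
Resisting = 28.7 + 170.4·tan20.7° = 28.7 + 64.4 = 93.1 kN/m
FS = 93.1 / 59.3 = 1.570

FS = 1.57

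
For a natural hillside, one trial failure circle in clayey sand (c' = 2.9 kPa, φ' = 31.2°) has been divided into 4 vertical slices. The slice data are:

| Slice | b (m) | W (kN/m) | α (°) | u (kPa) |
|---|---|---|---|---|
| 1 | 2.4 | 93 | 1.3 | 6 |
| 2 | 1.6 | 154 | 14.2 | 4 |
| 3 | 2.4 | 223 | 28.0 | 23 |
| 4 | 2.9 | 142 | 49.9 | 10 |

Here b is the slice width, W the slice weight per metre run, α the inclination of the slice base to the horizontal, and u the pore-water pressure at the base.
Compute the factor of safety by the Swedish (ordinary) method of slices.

FS = 1.09

Ordinary method of slices: FS = Σ[c'·Δl_i + (W_i cosα_i − u_i·Δl_i)·tanφ'] / Σ W_i sinα_i, with Δl_i = b_i / cosα_i.
Slice 1: Δl = 2.4/cos1.3° = 2.401 m; N'_1 = 93·cos1.3° − 6·2.401 = 78.6; c'Δl = 6.96; W sinα = 2.1
Slice 2: Δl = 1.6/cos14.2° = 1.650 m; N'_2 = 154·cos14.2° − 4·1.650 = 142.7; c'Δl = 4.79; W sinα = 37.8
Slice 3: Δl = 2.4/cos28.0° = 2.718 m; N'_3 = 223·cos28.0° − 23·2.718 = 134.4; c'Δl = 7.88; W sinα = 104.7
Slice 4: Δl = 2.9/cos49.9° = 4.502 m; N'_4 = 142·cos49.9° − 10·4.502 = 46.4; c'Δl = 13.06; W sinα = 108.6
Σc'Δl = 32.7 kN/m; ΣN' = 402.1 kN/m; ΣW sinα = 253.2 kN/m
Resisting = 32.7 + 402.1·tan31.2° = 32.7 + 243.5 = 276.2 kN/m
FS = 276.2 / 253.2 = 1.091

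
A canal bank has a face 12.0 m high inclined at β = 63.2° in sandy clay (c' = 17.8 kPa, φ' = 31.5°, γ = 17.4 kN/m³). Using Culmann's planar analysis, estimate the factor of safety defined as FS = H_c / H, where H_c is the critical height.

H_c = (4c'/γ) · sinβ cosφ' / [1 − cos(β − φ')]
    = (4·17.8/17.4) · sin63.2°·cos31.5° / [1 − cos31.7°]
    = 4.092 · 0.7611 / 0.1492 = 20.87 m
FS = H_c / H = 20.87 / 12.0 = 1.740

FS = 1.74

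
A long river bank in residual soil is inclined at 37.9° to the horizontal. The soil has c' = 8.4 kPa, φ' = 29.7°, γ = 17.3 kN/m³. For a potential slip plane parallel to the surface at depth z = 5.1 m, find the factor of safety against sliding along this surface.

For an infinite slope with a slip plane parallel to the surface (no pore pressure): FS = [c' + γz cos²β tanφ'] / [γz sinβ cosβ].
γz = 17.3·5.1 = 88.23 kN/m²
Numerator = 8.4 + 88.23·cos²37.9°·tan29.7° = 8.4 + 88.23·0.6227·0.5704 = 39.735 kPa
Denominator = 88.23·sin37.9°·cos37.9° = 88.23·0.6143·0.7891 = 42.767 kPa
FS = 39.735 / 42.767 = 0.929

FS = 0.93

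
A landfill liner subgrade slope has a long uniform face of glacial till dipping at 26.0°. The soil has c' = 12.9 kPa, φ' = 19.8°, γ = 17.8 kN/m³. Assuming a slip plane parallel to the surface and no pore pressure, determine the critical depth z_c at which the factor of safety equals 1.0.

Setting FS = 1.00 in FS = [c' + γz cos²β tanφ'] / [γz sinβ cosβ] and solving for z:
z = c' / [γ cosβ (FS·sinβ − cosβ·tanφ')]
  = 12.9 / [17.8·cos26.0°·(1.00·sin26.0° − cos26.0°·tan19.8°)]
  = 12.9 / [17.8·0.8988·(1.00·0.4384 − 0.8988·0.3600)]
  = 12.9 / 1.8364 = 7.025 m

z_c = 7.02 m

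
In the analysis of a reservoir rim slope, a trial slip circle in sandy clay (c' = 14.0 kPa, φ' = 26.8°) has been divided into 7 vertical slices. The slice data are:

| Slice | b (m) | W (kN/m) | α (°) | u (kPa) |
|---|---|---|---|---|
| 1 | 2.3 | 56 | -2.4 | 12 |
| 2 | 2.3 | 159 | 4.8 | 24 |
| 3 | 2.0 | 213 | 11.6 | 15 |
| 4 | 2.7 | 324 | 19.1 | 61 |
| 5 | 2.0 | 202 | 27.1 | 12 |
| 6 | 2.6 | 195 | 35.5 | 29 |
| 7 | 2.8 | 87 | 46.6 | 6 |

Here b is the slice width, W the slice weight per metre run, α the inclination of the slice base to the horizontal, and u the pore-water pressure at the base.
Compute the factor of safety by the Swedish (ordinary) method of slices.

Ordinary method of slices: FS = Σ[c'·Δl_i + (W_i cosα_i − u_i·Δl_i)·tanφ'] / Σ W_i sinα_i, with Δl_i = b_i / cosα_i.
Slice 1: Δl = 2.3/cos(-2.4°) = 2.302 m; N'_1 = 56·cos(-2.4°) − 12·2.302 = 28.3; c'Δl = 32.23; W sinα = -2.3
Slice 2: Δl = 2.3/cos4.8° = 2.308 m; N'_2 = 159·cos4.8° − 24·2.308 = 103.0; c'Δl = 32.31; W sinα = 13.3
Slice 3: Δl = 2.0/cos11.6° = 2.042 m; N'_3 = 213·cos11.6° − 15·2.042 = 178.0; c'Δl = 28.58; W sinα = 42.8
Slice 4: Δl = 2.7/cos19.1° = 2.857 m; N'_4 = 324·cos19.1° − 61·2.857 = 131.9; c'Δl = 40.00; W sinα = 106.0
Slice 5: Δl = 2.0/cos27.1° = 2.247 m; N'_5 = 202·cos27.1° − 12·2.247 = 152.9; c'Δl = 31.45; W sinα = 92.0
Slice 6: Δl = 2.6/cos35.5° = 3.194 m; N'_6 = 195·cos35.5° − 29·3.194 = 66.1; c'Δl = 44.71; W sinα = 113.2
Slice 7: Δl = 2.8/cos46.6° = 4.075 m; N'_7 = 87·cos46.6° − 6·4.075 = 35.3; c'Δl = 57.05; W sinα = 63.2
Σc'Δl = 266.3 kN/m; ΣN' = 695.6 kN/m; ΣW sinα = 428.3 kN/m
Resisting = 266.3 + 695.6·tan26.8° = 266.3 + 351.4 = 617.7 kN/m
FS = 617.7 / 428.3 = 1.442

FS = 1.44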